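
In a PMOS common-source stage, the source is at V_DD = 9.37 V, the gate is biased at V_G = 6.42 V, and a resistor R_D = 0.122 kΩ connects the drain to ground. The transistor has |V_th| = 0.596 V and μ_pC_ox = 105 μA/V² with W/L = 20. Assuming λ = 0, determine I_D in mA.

V_SG = V_DD − V_G = 9.37 − 6.42 = 2.95 V, so V_ov = 2.95 − 0.596 = 2.35 V.
k_p = μ_pC_ox · (W/L) = 2.1 mA/V².
Assume saturation: I_D = ½ k_p V_ov² = 0.5 × 2.1 × 2.35² = 5.82 mA, giving V_SD = V_DD − I_D R_D = 9.37 − 5.82 × 0.122 = 8.66 V.
V_SD = 8.66 V ≥ V_ov = 2.35 V, confirming saturation.

I_D = 5.82 mA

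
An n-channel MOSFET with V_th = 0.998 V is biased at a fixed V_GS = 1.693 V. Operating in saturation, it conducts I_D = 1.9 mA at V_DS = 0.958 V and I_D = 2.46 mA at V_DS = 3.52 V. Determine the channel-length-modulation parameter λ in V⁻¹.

With V_GS fixed, I_D ∝ (1 + λ V_DS) in saturation, so I_D2/I_D1 = (1 + λ V_DS2)/(1 + λ V_DS1).
2.46/1.9 = 1.295 = (1 + 3.52 λ)/(1 + 0.958 λ).
Solving: λ (I_D1 V_DS2 − I_D2 V_DS1) = I_D2 − I_D1, so λ = (2.46 − 1.9) / (1.9 × 3.52 − 2.46 × 0.958) = 0.56 / 4.33 = 0.129 V⁻¹.

λ = 0.129 V⁻¹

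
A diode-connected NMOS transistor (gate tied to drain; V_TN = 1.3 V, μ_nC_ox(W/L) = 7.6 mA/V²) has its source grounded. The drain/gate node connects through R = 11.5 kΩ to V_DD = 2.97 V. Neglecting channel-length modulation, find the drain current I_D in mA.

With gate tied to drain, V_GS = V_DS ≥ V_GS − V_TN, so the device is in saturation.
KCL at the drain: ½ k_n (V_GS − V_TN)² = (V_DD − V_GS)/R.
Let x = V_GS − 1.3. Then 43.7 x² + x − 1.67 = 0, giving x = 0.184 V (positive root), so V_GS = 1.48 V.
I_D = (V_DD − V_GS)/R = (2.97 − 1.48) / 11.5 = 0.129 mA.

I_D = 0.129 mA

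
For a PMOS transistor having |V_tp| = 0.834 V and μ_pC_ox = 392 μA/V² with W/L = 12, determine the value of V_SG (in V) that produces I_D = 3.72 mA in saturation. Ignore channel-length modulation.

k_p = μ_pC_ox · (W/L) = 4.704 mA/V².
In saturation I_D = ½ k_p (V_SG − |V_tp|)², so V_SG − |V_tp| = √(2 I_D / k_p) = √(2 × 3.72 / 4.704) = 1.26 V.
V_SG = 0.834 + 1.26 = 2.09 V.

V_SG = 2.09 V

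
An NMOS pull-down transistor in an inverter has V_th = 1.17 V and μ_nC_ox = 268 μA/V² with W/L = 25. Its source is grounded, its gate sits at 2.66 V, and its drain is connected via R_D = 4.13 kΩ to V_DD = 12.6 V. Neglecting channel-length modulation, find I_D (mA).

V_GS = V_G = 2.66 V, so V_ov = 2.66 − 1.17 = 1.49 V.
k_n = μ_nC_ox · (W/L) = 6.7 mA/V².
Assume saturation: I_D = ½ k_n V_ov² = 0.5 × 6.7 × 1.49² = 7.44 mA, giving V_DS = V_DD − I_D R_D = 12.6 − 7.44 × 4.13 = -18.1 V.
But -18.1 V < V_ov = 1.49 V, so the device is actually in triode.
In triode I_D = k_n[V_ov V_DS − ½ V_DS²] and I_D = (V_DD − V_DS)/R_D. Equating: 13.8 V_DS² − 42.23 V_DS + 12.6 = 0, giving V_DS = 0.335 V (the root below V_ov).
I_D = (12.6 − 0.335) / 4.13 = 2.97 mA.

I_D = 2.97 mA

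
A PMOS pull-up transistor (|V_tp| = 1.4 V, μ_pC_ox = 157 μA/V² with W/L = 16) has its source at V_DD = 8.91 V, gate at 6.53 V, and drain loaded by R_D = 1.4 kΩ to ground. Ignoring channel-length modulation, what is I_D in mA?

V_SG = V_DD − V_G = 8.91 − 6.53 = 2.38 V, so V_ov = 2.38 − 1.4 = 0.98 V.
k_p = μ_pC_ox · (W/L) = 2.512 mA/V².
Assume saturation: I_D = ½ k_p V_ov² = 0.5 × 2.512 × 0.98² = 1.21 mA, giving V_SD = V_DD − I_D R_D = 8.91 − 1.21 × 1.4 = 7.22 V.
V_SD = 7.22 V ≥ V_ov = 0.98 V, confirming saturation.

I_D = 1.21 mA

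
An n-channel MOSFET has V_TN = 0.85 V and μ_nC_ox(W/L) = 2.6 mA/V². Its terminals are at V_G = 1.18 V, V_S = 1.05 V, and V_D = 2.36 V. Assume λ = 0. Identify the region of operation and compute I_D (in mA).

V_GS = V_G − V_S = 1.18 − 1.05 = 0.13 V; V_DS = V_D − V_S = 2.36 − 1.05 = 1.31 V.
V_GS = 0.13 V < V_TN = 0.85 V, so the transistor is in cutoff.

Cutoff; I_D = 0 mA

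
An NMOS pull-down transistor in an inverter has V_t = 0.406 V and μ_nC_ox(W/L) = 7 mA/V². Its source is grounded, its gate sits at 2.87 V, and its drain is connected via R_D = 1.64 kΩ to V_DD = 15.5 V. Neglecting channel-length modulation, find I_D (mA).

V_GS = V_G = 2.87 V, so V_ov = 2.87 − 0.406 = 2.46 V.
Assume saturation: I_D = ½ k_n V_ov² = 0.5 × 7 × 2.46² = 21.2 mA, giving V_DS = V_DD − I_D R_D = 15.5 − 21.2 × 1.64 = -19.3 V.
But -19.3 V < V_ov = 2.46 V, so the device is actually in triode.
In triode I_D = k_n[V_ov V_DS − ½ V_DS²] and I_D = (V_DD − V_DS)/R_D. Equating: 5.74 V_DS² − 29.29 V_DS + 15.5 = 0, giving V_DS = 0.6 V (the root below V_ov).
I_D = (15.5 − 0.6) / 1.64 = 9.09 mA.

I_D = 9.09 mA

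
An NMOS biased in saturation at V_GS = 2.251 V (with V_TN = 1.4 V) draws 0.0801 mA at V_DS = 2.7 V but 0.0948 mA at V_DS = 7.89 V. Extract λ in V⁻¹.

λ = 0.0391 V⁻¹

With V_GS fixed, I_D ∝ (1 + λ V_DS) in saturation, so I_D2/I_D1 = (1 + λ V_DS2)/(1 + λ V_DS1).
0.0948/0.0801 = 1.184 = (1 + 7.89 λ)/(1 + 2.7 λ).
Solving: λ (I_D1 V_DS2 − I_D2 V_DS1) = I_D2 − I_D1, so λ = (0.0948 − 0.0801) / (0.0801 × 7.89 − 0.0948 × 2.7) = 0.0147 / 0.376 = 0.0391 V⁻¹.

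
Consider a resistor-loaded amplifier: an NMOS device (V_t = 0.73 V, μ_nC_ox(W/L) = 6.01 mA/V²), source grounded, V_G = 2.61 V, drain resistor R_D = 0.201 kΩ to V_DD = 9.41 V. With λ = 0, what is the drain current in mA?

V_GS = V_G = 2.61 V, so V_ov = 2.61 − 0.73 = 1.88 V.
Assume saturation: I_D = ½ k_n V_ov² = 0.5 × 6.01 × 1.88² = 10.6 mA, giving V_DS = V_DD − I_D R_D = 9.41 − 10.6 × 0.201 = 7.28 V.
V_DS = 7.28 V ≥ V_ov = 1.88 V, confirming saturation.

I_D = 10.6 mA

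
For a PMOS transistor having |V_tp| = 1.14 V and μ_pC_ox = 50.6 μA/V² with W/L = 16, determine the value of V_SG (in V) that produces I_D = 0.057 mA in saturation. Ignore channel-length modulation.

k_p = μ_pC_ox · (W/L) = 0.8096 mA/V².
In saturation I_D = ½ k_p (V_SG − |V_tp|)², so V_SG − |V_tp| = √(2 I_D / k_p) = √(2 × 0.057 / 0.8096) = 0.375 V.
V_SG = 1.14 + 0.375 = 1.52 V.

V_SG = 1.52 V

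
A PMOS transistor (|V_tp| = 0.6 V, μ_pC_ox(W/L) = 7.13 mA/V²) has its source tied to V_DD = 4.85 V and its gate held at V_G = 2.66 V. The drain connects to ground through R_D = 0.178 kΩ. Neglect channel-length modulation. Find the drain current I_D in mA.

V_SG = V_DD − V_G = 4.85 − 2.66 = 2.19 V, so V_ov = 2.19 − 0.6 = 1.59 V.
Assume saturation: I_D = ½ k_p V_ov² = 0.5 × 7.13 × 1.59² = 9.01 mA, giving V_SD = V_DD − I_D R_D = 4.85 − 9.01 × 0.178 = 3.25 V.
V_SD = 3.25 V ≥ V_ov = 1.59 V, confirming saturation.

I_D = 9.01 mA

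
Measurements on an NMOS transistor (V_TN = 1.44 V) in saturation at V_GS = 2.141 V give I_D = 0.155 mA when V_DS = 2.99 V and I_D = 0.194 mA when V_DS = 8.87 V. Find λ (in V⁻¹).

With V_GS fixed, I_D ∝ (1 + λ V_DS) in saturation, so I_D2/I_D1 = (1 + λ V_DS2)/(1 + λ V_DS1).
0.194/0.155 = 1.252 = (1 + 8.87 λ)/(1 + 2.99 λ).
Solving: λ (I_D1 V_DS2 − I_D2 V_DS1) = I_D2 − I_D1, so λ = (0.194 − 0.155) / (0.155 × 8.87 − 0.194 × 2.99) = 0.039 / 0.795 = 0.0491 V⁻¹.

λ = 0.0491 V⁻¹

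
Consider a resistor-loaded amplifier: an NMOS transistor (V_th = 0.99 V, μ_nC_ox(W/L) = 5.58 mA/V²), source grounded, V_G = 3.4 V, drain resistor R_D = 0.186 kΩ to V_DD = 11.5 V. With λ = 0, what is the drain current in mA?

V_GS = V_G = 3.4 V, so V_ov = 3.4 − 0.99 = 2.41 V.
Assume saturation: I_D = ½ k_n V_ov² = 0.5 × 5.58 × 2.41² = 16.2 mA, giving V_DS = V_DD − I_D R_D = 11.5 − 16.2 × 0.186 = 8.49 V.
V_DS = 8.49 V ≥ V_ov = 2.41 V, confirming saturation.

I_D = 16.2 mA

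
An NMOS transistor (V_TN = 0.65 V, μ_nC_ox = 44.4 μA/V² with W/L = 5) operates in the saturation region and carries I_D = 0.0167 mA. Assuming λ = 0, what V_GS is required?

V_GS = 1.04 V

k_n = μ_nC_ox · (W/L) = 0.222 mA/V².
In saturation I_D = ½ k_n (V_GS − V_TN)², so V_GS − V_TN = √(2 I_D / k_n) = √(2 × 0.0167 / 0.222) = 0.388 V.
V_GS = 0.65 + 0.388 = 1.04 V.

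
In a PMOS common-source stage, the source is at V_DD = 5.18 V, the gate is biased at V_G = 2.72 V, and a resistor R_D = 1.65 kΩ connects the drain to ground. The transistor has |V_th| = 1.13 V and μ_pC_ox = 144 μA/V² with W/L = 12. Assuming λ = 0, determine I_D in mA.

I_D = 1.53 mA

V_SG = V_DD − V_G = 5.18 − 2.72 = 2.46 V, so V_ov = 2.46 − 1.13 = 1.33 V.
k_p = μ_pC_ox · (W/L) = 1.728 mA/V².
Assume saturation: I_D = ½ k_p V_ov² = 0.5 × 1.728 × 1.33² = 1.53 mA, giving V_SD = V_DD − I_D R_D = 5.18 − 1.53 × 1.65 = 2.66 V.
V_SD = 2.66 V ≥ V_ov = 1.33 V, confirming saturation.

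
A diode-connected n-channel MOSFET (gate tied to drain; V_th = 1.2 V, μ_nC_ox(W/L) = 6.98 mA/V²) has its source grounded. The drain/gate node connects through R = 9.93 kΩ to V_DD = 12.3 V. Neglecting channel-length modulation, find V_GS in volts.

V_GS = 1.75 V

With gate tied to drain, V_GS = V_DS ≥ V_GS − V_th, so the device is in saturation.
KCL at the drain: ½ k_n (V_GS − V_th)² = (V_DD − V_GS)/R.
Let x = V_GS − 1.2. Then 34.7 x² + x − 11.1 = 0, giving x = 0.552 V (positive root), so V_GS = 1.75 V.
I_D = (V_DD − V_GS)/R = (12.3 − 1.75) / 9.93 = 1.06 mA.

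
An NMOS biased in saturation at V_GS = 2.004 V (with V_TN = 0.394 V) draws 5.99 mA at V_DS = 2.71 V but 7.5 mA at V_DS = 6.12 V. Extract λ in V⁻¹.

λ = 0.0924 V⁻¹

With V_GS fixed, I_D ∝ (1 + λ V_DS) in saturation, so I_D2/I_D1 = (1 + λ V_DS2)/(1 + λ V_DS1).
7.5/5.99 = 1.252 = (1 + 6.12 λ)/(1 + 2.71 λ).
Solving: λ (I_D1 V_DS2 − I_D2 V_DS1) = I_D2 − I_D1, so λ = (7.5 − 5.99) / (5.99 × 6.12 − 7.5 × 2.71) = 1.51 / 16.3 = 0.0924 V⁻¹.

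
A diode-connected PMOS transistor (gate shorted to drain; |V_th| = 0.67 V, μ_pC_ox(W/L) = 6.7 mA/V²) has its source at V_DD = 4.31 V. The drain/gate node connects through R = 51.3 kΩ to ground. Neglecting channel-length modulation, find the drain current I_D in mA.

I_D = 0.0682 mA

With gate tied to drain, V_SG = V_SD ≥ V_SG − |V_th|, so the device is in saturation.
KCL at the drain: ½ k_p (V_SG − |V_th|)² = (V_DD − V_SG)/R.
Let x = V_SG − 0.67. Then 172 x² + x − 3.64 = 0, giving x = 0.143 V (positive root), so V_SG = 0.813 V.
I_D = (V_DD − V_SG)/R = (4.31 − 0.813) / 51.3 = 0.0682 mA.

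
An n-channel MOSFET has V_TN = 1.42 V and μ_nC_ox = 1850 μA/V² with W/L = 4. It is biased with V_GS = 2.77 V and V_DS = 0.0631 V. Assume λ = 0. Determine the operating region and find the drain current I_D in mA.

k_n = μ_nC_ox · (W/L) = 7.4 mA/V².
V_ov = V_GS − V_TN = 2.77 − 1.42 = 1.35 V.
Since V_DS = 0.0631 V < V_ov = 1.35 V, the device is in the triode region.
I_D = k_n [V_ov · V_DS − ½ V_DS²] = 7.4 × [1.35 × 0.0631 − 0.5 × 0.0631²] = 0.616 mA.

Triode; I_D = 0.616 mA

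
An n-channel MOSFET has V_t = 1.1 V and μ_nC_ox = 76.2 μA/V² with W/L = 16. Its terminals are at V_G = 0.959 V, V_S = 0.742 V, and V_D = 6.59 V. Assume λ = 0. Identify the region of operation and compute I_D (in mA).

Cutoff; I_D = 0 mA

V_GS = V_G − V_S = 0.959 − 0.742 = 0.217 V; V_DS = V_D − V_S = 6.59 − 0.742 = 5.85 V.
V_GS = 0.217 V < V_t = 1.1 V, so the transistor is in cutoff.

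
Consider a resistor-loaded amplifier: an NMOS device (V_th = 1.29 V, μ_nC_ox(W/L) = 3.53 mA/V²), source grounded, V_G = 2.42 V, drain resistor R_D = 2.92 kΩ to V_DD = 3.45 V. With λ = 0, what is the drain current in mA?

I_D = 1.07 mA

V_GS = V_G = 2.42 V, so V_ov = 2.42 − 1.29 = 1.13 V.
Assume saturation: I_D = ½ k_n V_ov² = 0.5 × 3.53 × 1.13² = 2.25 mA, giving V_DS = V_DD − I_D R_D = 3.45 − 2.25 × 2.92 = -3.13 V.
But -3.13 V < V_ov = 1.13 V, so the device is actually in triode.
In triode I_D = k_n[V_ov V_DS − ½ V_DS²] and I_D = (V_DD − V_DS)/R_D. Equating: 5.15 V_DS² − 12.65 V_DS + 3.45 = 0, giving V_DS = 0.313 V (the root below V_ov).
I_D = (3.45 − 0.313) / 2.92 = 1.07 mA.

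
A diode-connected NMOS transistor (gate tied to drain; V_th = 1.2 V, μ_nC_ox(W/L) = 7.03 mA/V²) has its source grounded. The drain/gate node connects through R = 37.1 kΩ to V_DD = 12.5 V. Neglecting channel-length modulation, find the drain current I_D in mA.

With gate tied to drain, V_GS = V_DS ≥ V_GS − V_th, so the device is in saturation.
KCL at the drain: ½ k_n (V_GS − V_th)² = (V_DD − V_GS)/R.
Let x = V_GS − 1.2. Then 130 x² + x − 11.3 = 0, giving x = 0.291 V (positive root), so V_GS = 1.49 V.
I_D = (V_DD − V_GS)/R = (12.5 − 1.49) / 37.1 = 0.297 mA.

I_D = 0.297 mA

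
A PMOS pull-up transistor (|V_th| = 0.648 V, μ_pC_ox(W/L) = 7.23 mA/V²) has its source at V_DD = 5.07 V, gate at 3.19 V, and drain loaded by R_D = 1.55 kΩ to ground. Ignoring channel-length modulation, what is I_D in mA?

I_D = 3.01 mA

V_SG = V_DD − V_G = 5.07 − 3.19 = 1.88 V, so V_ov = 1.88 − 0.648 = 1.23 V.
Assume saturation: I_D = ½ k_p V_ov² = 0.5 × 7.23 × 1.23² = 5.49 mA, giving V_SD = V_DD − I_D R_D = 5.07 − 5.49 × 1.55 = -3.43 V.
But -3.43 V < V_ov = 1.23 V, so the device is actually in triode.
In triode I_D = k_p[V_ov V_SD − ½ V_SD²] and I_D = (V_DD − V_SD)/R_D. Equating: 5.6 V_SD² − 14.81 V_SD + 5.07 = 0, giving V_SD = 0.404 V (the root below V_ov).
I_D = (5.07 − 0.404) / 1.55 = 3.01 mA.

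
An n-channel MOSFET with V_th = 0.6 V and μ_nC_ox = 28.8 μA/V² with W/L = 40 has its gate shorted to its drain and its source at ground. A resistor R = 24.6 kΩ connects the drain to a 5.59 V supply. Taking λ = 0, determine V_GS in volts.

V_GS = 1.16 V

With gate tied to drain, V_GS = V_DS ≥ V_GS − V_th, so the device is in saturation.
k_n = μ_nC_ox · (W/L) = 1.152 mA/V².
KCL at the drain: ½ k_n (V_GS − V_th)² = (V_DD − V_GS)/R.
Let x = V_GS − 0.6. Then 14.2 x² + x − 4.99 = 0, giving x = 0.559 V (positive root), so V_GS = 1.16 V.
I_D = (V_DD − V_GS)/R = (5.59 − 1.16) / 24.6 = 0.18 mA.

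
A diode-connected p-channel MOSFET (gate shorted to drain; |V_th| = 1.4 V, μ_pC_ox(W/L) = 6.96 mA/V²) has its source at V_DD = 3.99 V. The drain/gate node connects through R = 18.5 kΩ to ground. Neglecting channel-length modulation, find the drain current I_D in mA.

I_D = 0.130 mA

With gate tied to drain, V_SG = V_SD ≥ V_SG − |V_th|, so the device is in saturation.
KCL at the drain: ½ k_p (V_SG − |V_th|)² = (V_DD − V_SG)/R.
Let x = V_SG − 1.4. Then 64.4 x² + x − 2.59 = 0, giving x = 0.193 V (positive root), so V_SG = 1.59 V.
I_D = (V_DD − V_SG)/R = (3.99 − 1.59) / 18.5 = 0.13 mA.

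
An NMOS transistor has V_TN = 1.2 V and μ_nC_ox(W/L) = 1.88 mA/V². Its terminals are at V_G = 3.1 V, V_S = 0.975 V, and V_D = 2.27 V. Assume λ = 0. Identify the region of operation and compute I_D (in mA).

V_GS = V_G − V_S = 3.1 − 0.975 = 2.12 V; V_DS = V_D − V_S = 2.27 − 0.975 = 1.29 V.
V_ov = V_GS − V_TN = 2.12 − 1.2 = 0.925 V.
Since V_DS = 1.29 V ≥ V_ov = 0.925 V, the device is in saturation.
I_D = ½ k_n V_ov² = 0.5 × 1.88 × 0.925² = 0.804 mA.

Saturation; I_D = 0.804 mA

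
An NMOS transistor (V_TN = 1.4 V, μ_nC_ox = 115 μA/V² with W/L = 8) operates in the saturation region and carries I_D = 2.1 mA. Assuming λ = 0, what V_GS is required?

V_GS = 3.54 V

k_n = μ_nC_ox · (W/L) = 0.92 mA/V².
In saturation I_D = ½ k_n (V_GS − V_TN)², so V_GS − V_TN = √(2 I_D / k_n) = √(2 × 2.1 / 0.92) = 2.14 V.
V_GS = 1.4 + 2.14 = 3.54 V.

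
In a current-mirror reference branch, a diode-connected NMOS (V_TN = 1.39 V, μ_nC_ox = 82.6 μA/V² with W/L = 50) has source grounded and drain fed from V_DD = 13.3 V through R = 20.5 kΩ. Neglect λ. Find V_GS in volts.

V_GS = 1.91 V

With gate tied to drain, V_GS = V_DS ≥ V_GS − V_TN, so the device is in saturation.
k_n = μ_nC_ox · (W/L) = 4.13 mA/V².
KCL at the drain: ½ k_n (V_GS − V_TN)² = (V_DD − V_GS)/R.
Let x = V_GS − 1.39. Then 42.3 x² + x − 11.91 = 0, giving x = 0.519 V (positive root), so V_GS = 1.91 V.
I_D = (V_DD − V_GS)/R = (13.3 − 1.91) / 20.5 = 0.556 mA.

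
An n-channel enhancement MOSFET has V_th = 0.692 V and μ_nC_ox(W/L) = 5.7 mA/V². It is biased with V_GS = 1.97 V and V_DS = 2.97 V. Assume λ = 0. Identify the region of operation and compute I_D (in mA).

V_ov = V_GS − V_th = 1.97 − 0.692 = 1.28 V.
Since V_DS = 2.97 V ≥ V_ov = 1.28 V, the device is in saturation.
I_D = ½ k_n V_ov² = 0.5 × 5.7 × 1.28² = 4.65 mA.

Saturation; I_D = 4.65 mA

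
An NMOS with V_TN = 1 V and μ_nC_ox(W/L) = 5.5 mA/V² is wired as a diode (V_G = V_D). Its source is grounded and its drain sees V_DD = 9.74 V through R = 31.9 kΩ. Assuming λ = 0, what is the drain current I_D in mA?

With gate tied to drain, V_GS = V_DS ≥ V_GS − V_TN, so the device is in saturation.
KCL at the drain: ½ k_n (V_GS − V_TN)² = (V_DD − V_GS)/R.
Let x = V_GS − 1. Then 87.7 x² + x − 8.74 = 0, giving x = 0.31 V (positive root), so V_GS = 1.31 V.
I_D = (V_DD − V_GS)/R = (9.74 − 1.31) / 31.9 = 0.264 mA.

I_D = 0.264 mA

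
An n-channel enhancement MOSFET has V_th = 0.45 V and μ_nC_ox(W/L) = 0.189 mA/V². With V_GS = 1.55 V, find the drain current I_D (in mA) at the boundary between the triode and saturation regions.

I_D = 0.114 mA

At the boundary V_DS = V_ov = V_GS − V_th = 1.55 − 0.45 = 1.1 V.
I_D = ½ k_n V_ov² = 0.5 × 0.189 × 1.1² = 0.114 mA.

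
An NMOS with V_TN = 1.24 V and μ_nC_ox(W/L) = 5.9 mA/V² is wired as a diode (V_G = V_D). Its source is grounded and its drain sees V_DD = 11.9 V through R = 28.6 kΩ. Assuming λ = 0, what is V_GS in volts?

V_GS = 1.59 V

With gate tied to drain, V_GS = V_DS ≥ V_GS − V_TN, so the device is in saturation.
KCL at the drain: ½ k_n (V_GS − V_TN)² = (V_DD − V_GS)/R.
Let x = V_GS − 1.24. Then 84.4 x² + x − 10.66 = 0, giving x = 0.35 V (positive root), so V_GS = 1.59 V.
I_D = (V_DD − V_GS)/R = (11.9 − 1.59) / 28.6 = 0.361 mA.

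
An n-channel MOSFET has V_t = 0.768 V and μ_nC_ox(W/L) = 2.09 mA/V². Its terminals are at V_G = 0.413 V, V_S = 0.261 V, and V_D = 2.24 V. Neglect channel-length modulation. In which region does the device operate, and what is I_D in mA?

Cutoff; I_D = 0 mA

V_GS = V_G − V_S = 0.413 − 0.261 = 0.152 V; V_DS = V_D − V_S = 2.24 − 0.261 = 1.98 V.
V_GS = 0.152 V < V_t = 0.768 V, so the transistor is in cutoff.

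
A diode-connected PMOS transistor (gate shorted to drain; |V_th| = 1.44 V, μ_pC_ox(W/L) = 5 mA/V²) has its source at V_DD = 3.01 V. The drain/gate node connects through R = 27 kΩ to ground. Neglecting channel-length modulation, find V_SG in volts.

V_SG = 1.59 V

With gate tied to drain, V_SG = V_SD ≥ V_SG − |V_th|, so the device is in saturation.
KCL at the drain: ½ k_p (V_SG − |V_th|)² = (V_DD − V_SG)/R.
Let x = V_SG − 1.44. Then 67.5 x² + x − 1.57 = 0, giving x = 0.145 V (positive root), so V_SG = 1.59 V.
I_D = (V_DD − V_SG)/R = (3.01 − 1.59) / 27 = 0.0528 mA.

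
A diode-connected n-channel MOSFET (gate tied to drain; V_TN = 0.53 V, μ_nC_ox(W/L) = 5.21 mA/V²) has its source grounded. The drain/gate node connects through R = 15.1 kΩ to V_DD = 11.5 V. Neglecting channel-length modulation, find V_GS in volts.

V_GS = 1.05 V

With gate tied to drain, V_GS = V_DS ≥ V_GS − V_TN, so the device is in saturation.
KCL at the drain: ½ k_n (V_GS − V_TN)² = (V_DD − V_GS)/R.
Let x = V_GS − 0.53. Then 39.3 x² + x − 10.97 = 0, giving x = 0.516 V (positive root), so V_GS = 1.05 V.
I_D = (V_DD − V_GS)/R = (11.5 − 1.05) / 15.1 = 0.692 mA.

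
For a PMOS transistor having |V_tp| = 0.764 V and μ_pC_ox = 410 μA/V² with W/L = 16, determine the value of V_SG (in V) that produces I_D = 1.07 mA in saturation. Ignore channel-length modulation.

V_SG = 1.34 V

k_p = μ_pC_ox · (W/L) = 6.56 mA/V².
In saturation I_D = ½ k_p (V_SG − |V_tp|)², so V_SG − |V_tp| = √(2 I_D / k_p) = √(2 × 1.07 / 6.56) = 0.571 V.
V_SG = 0.764 + 0.571 = 1.34 V.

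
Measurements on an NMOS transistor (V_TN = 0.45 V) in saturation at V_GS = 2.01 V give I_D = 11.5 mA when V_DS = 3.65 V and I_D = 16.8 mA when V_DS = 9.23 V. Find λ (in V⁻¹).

λ = 0.118 V⁻¹

With V_GS fixed, I_D ∝ (1 + λ V_DS) in saturation, so I_D2/I_D1 = (1 + λ V_DS2)/(1 + λ V_DS1).
16.8/11.5 = 1.461 = (1 + 9.23 λ)/(1 + 3.65 λ).
Solving: λ (I_D1 V_DS2 − I_D2 V_DS1) = I_D2 − I_D1, so λ = (16.8 − 11.5) / (11.5 × 9.23 − 16.8 × 3.65) = 5.3 / 44.8 = 0.118 V⁻¹.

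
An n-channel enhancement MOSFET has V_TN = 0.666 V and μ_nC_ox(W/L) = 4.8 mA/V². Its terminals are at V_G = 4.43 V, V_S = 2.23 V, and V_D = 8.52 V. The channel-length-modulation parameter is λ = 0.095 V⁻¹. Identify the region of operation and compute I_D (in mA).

Saturation; I_D = 9.02 mA

V_GS = V_G − V_S = 4.43 − 2.23 = 2.2 V; V_DS = V_D − V_S = 8.52 − 2.23 = 6.29 V.
V_ov = V_GS − V_TN = 2.2 − 0.666 = 1.53 V.
Since V_DS = 6.29 V ≥ V_ov = 1.53 V, the device is in saturation.
I_D = ½ k_n V_ov² (1 + λ V_DS) = 0.5 × 4.8 × 1.53² × (1 + 0.095 × 6.29) = 9.02 mA.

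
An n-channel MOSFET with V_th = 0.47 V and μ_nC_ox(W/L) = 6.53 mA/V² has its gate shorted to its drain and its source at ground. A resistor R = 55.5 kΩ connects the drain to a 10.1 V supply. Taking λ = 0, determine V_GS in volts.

With gate tied to drain, V_GS = V_DS ≥ V_GS − V_th, so the device is in saturation.
KCL at the drain: ½ k_n (V_GS − V_th)² = (V_DD − V_GS)/R.
Let x = V_GS − 0.47. Then 181 x² + x − 9.63 = 0, giving x = 0.228 V (positive root), so V_GS = 0.698 V.
I_D = (V_DD − V_GS)/R = (10.1 − 0.698) / 55.5 = 0.169 mA.

V_GS = 0.698 V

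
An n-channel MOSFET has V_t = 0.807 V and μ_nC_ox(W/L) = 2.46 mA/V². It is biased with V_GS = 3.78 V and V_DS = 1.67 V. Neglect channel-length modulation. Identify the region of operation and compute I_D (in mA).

V_ov = V_GS − V_t = 3.78 − 0.807 = 2.97 V.
Since V_DS = 1.67 V < V_ov = 2.97 V, the device is in the triode region.
I_D = k_n [V_ov · V_DS − ½ V_DS²] = 2.46 × [2.97 × 1.67 − 0.5 × 1.67²] = 8.78 mA.

Triode; I_D = 8.78 mA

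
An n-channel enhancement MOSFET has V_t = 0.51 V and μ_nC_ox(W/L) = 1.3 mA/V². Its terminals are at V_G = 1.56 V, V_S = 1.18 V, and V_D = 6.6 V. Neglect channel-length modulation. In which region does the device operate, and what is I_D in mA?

Cutoff; I_D = 0 mA

V_GS = V_G − V_S = 1.56 − 1.18 = 0.38 V; V_DS = V_D − V_S = 6.6 − 1.18 = 5.42 V.
V_GS = 0.38 V < V_t = 0.51 V, so the transistor is in cutoff.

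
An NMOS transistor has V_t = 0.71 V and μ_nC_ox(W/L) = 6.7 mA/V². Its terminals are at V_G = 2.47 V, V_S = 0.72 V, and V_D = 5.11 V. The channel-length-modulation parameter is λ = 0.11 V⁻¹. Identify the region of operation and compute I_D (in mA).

V_GS = V_G − V_S = 2.47 − 0.72 = 1.75 V; V_DS = V_D − V_S = 5.11 − 0.72 = 4.39 V.
V_ov = V_GS − V_t = 1.75 − 0.71 = 1.04 V.
Since V_DS = 4.39 V ≥ V_ov = 1.04 V, the device is in saturation.
I_D = ½ k_n V_ov² (1 + λ V_DS) = 0.5 × 6.7 × 1.04² × (1 + 0.11 × 4.39) = 5.37 mA.

Saturation; I_D = 5.37 mA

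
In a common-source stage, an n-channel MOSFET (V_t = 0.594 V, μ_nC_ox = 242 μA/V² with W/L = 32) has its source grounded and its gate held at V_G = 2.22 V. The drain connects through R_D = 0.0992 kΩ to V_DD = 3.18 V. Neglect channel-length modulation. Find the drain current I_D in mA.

I_D = 10.2 mA

V_GS = V_G = 2.22 V, so V_ov = 2.22 − 0.594 = 1.63 V.
k_n = μ_nC_ox · (W/L) = 7.744 mA/V².
Assume saturation: I_D = ½ k_n V_ov² = 0.5 × 7.744 × 1.63² = 10.2 mA, giving V_DS = V_DD − I_D R_D = 3.18 − 10.2 × 0.0992 = 2.16 V.
V_DS = 2.16 V ≥ V_ov = 1.63 V, confirming saturation.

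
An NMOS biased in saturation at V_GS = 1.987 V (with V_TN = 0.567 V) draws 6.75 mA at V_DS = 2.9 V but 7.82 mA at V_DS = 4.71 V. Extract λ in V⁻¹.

With V_GS fixed, I_D ∝ (1 + λ V_DS) in saturation, so I_D2/I_D1 = (1 + λ V_DS2)/(1 + λ V_DS1).
7.82/6.75 = 1.159 = (1 + 4.71 λ)/(1 + 2.9 λ).
Solving: λ (I_D1 V_DS2 − I_D2 V_DS1) = I_D2 − I_D1, so λ = (7.82 − 6.75) / (6.75 × 4.71 − 7.82 × 2.9) = 1.07 / 9.11 = 0.117 V⁻¹.

λ = 0.117 V⁻¹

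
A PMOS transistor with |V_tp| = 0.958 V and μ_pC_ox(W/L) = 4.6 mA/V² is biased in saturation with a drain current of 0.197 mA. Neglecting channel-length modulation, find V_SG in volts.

V_SG = 1.25 V

In saturation I_D = ½ k_p (V_SG − |V_tp|)², so V_SG − |V_tp| = √(2 I_D / k_p) = √(2 × 0.197 / 4.6) = 0.293 V.
V_SG = 0.958 + 0.293 = 1.25 V.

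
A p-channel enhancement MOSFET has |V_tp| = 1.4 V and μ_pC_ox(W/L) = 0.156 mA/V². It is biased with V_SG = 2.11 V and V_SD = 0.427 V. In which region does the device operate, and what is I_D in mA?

Triode; I_D = 0.0331 mA

V_ov = V_SG − |V_tp| = 2.11 − 1.4 = 0.71 V.
Since V_SD = 0.427 V < V_ov = 0.71 V, the device is in the triode region.
I_D = k_p [V_ov · V_SD − ½ V_SD²] = 0.156 × [0.71 × 0.427 − 0.5 × 0.427²] = 0.0331 mA.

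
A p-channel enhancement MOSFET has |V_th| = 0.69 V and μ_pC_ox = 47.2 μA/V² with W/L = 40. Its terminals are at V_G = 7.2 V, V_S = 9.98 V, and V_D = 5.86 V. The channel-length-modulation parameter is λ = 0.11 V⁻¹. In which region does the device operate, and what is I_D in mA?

V_SG = V_S − V_G = 9.98 − 7.2 = 2.78 V; V_SD = V_S − V_D = 9.98 − 5.86 = 4.12 V.
k_p = μ_pC_ox · (W/L) = 1.888 mA/V².
V_ov = V_SG − |V_th| = 2.78 − 0.69 = 2.09 V.
Since V_SD = 4.12 V ≥ V_ov = 2.09 V, the device is in saturation.
I_D = ½ k_p V_ov² (1 + λ V_SD) = 0.5 × 1.888 × 2.09² × (1 + 0.11 × 4.12) = 5.99 mA.

Saturation; I_D = 5.99 mA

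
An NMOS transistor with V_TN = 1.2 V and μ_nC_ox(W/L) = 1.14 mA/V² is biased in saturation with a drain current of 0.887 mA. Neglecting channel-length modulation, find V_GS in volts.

In saturation I_D = ½ k_n (V_GS − V_TN)², so V_GS − V_TN = √(2 I_D / k_n) = √(2 × 0.887 / 1.14) = 1.25 V.
V_GS = 1.2 + 1.25 = 2.45 V.

V_GS = 2.45 V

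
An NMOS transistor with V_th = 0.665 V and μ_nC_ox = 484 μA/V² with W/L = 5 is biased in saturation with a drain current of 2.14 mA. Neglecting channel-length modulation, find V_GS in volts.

k_n = μ_nC_ox · (W/L) = 2.42 mA/V².
In saturation I_D = ½ k_n (V_GS − V_th)², so V_GS − V_th = √(2 I_D / k_n) = √(2 × 2.14 / 2.42) = 1.33 V.
V_GS = 0.665 + 1.33 = 1.99 V.

V_GS = 1.99 V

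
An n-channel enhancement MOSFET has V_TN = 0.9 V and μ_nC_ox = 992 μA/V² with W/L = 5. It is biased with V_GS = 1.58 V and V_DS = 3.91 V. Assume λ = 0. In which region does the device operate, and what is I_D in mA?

k_n = μ_nC_ox · (W/L) = 4.96 mA/V².
V_ov = V_GS − V_TN = 1.58 − 0.9 = 0.68 V.
Since V_DS = 3.91 V ≥ V_ov = 0.68 V, the device is in saturation.
I_D = ½ k_n V_ov² = 0.5 × 4.96 × 0.68² = 1.15 mA.

Saturation; I_D = 1.15 mA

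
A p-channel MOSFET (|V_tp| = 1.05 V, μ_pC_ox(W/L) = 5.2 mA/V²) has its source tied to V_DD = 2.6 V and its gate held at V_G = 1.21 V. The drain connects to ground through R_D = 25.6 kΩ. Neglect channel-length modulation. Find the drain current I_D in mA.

V_SG = V_DD − V_G = 2.6 − 1.21 = 1.39 V, so V_ov = 1.39 − 1.05 = 0.34 V.
Assume saturation: I_D = ½ k_p V_ov² = 0.5 × 5.2 × 0.34² = 0.301 mA, giving V_SD = V_DD − I_D R_D = 2.6 − 0.301 × 25.6 = -5.09 V.
But -5.09 V < V_ov = 0.34 V, so the device is actually in triode.
In triode I_D = k_p[V_ov V_SD − ½ V_SD²] and I_D = (V_DD − V_SD)/R_D. Equating: 66.6 V_SD² − 46.26 V_SD + 2.6 = 0, giving V_SD = 0.0617 V (the root below V_ov).
I_D = (2.6 − 0.0617) / 25.6 = 0.0992 mA.

I_D = 0.0992 mA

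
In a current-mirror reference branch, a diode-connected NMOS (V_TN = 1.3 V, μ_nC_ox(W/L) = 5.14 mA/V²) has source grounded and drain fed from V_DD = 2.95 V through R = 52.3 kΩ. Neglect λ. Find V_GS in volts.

With gate tied to drain, V_GS = V_DS ≥ V_GS − V_TN, so the device is in saturation.
KCL at the drain: ½ k_n (V_GS − V_TN)² = (V_DD − V_GS)/R.
Let x = V_GS − 1.3. Then 134 x² + x − 1.65 = 0, giving x = 0.107 V (positive root), so V_GS = 1.41 V.
I_D = (V_DD − V_GS)/R = (2.95 − 1.41) / 52.3 = 0.0295 mA.

V_GS = 1.41 V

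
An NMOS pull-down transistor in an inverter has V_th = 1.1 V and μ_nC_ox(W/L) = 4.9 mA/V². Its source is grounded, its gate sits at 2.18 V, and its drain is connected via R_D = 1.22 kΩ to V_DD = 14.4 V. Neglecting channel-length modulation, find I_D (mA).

V_GS = V_G = 2.18 V, so V_ov = 2.18 − 1.1 = 1.08 V.
Assume saturation: I_D = ½ k_n V_ov² = 0.5 × 4.9 × 1.08² = 2.86 mA, giving V_DS = V_DD − I_D R_D = 14.4 − 2.86 × 1.22 = 10.9 V.
V_DS = 10.9 V ≥ V_ov = 1.08 V, confirming saturation.

I_D = 2.86 mA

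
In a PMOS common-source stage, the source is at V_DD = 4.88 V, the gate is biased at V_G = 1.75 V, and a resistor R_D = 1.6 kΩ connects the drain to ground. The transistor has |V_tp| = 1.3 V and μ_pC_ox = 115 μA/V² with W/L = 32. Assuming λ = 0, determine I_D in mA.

V_SG = V_DD − V_G = 4.88 − 1.75 = 3.13 V, so V_ov = 3.13 − 1.3 = 1.83 V.
k_p = μ_pC_ox · (W/L) = 3.68 mA/V².
Assume saturation: I_D = ½ k_p V_ov² = 0.5 × 3.68 × 1.83² = 6.16 mA, giving V_SD = V_DD − I_D R_D = 4.88 − 6.16 × 1.6 = -4.98 V.
But -4.98 V < V_ov = 1.83 V, so the device is actually in triode.
In triode I_D = k_p[V_ov V_SD − ½ V_SD²] and I_D = (V_DD − V_SD)/R_D. Equating: 2.94 V_SD² − 11.78 V_SD + 4.88 = 0, giving V_SD = 0.47 V (the root below V_ov).
I_D = (4.88 − 0.47) / 1.6 = 2.76 mA.

I_D = 2.76 mA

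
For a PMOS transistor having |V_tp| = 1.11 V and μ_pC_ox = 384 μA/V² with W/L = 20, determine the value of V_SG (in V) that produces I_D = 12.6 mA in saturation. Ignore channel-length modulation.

k_p = μ_pC_ox · (W/L) = 7.68 mA/V².
In saturation I_D = ½ k_p (V_SG − |V_tp|)², so V_SG − |V_tp| = √(2 I_D / k_p) = √(2 × 12.6 / 7.68) = 1.81 V.
V_SG = 1.11 + 1.81 = 2.92 V.

V_SG = 2.92 V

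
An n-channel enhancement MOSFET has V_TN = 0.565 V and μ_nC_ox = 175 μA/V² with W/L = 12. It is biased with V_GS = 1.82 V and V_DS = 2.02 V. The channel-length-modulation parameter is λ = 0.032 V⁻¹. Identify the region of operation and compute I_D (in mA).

Saturation; I_D = 1.76 mA

k_n = μ_nC_ox · (W/L) = 2.1 mA/V².
V_ov = V_GS − V_TN = 1.82 − 0.565 = 1.26 V.
Since V_DS = 2.02 V ≥ V_ov = 1.26 V, the device is in saturation.
I_D = ½ k_n V_ov² (1 + λ V_DS) = 0.5 × 2.1 × 1.26² × (1 + 0.032 × 2.02) = 1.76 mA.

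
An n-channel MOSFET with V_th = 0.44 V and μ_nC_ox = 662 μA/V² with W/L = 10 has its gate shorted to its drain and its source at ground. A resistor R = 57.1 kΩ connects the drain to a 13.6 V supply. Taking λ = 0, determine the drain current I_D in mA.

With gate tied to drain, V_GS = V_DS ≥ V_GS − V_th, so the device is in saturation.
k_n = μ_nC_ox · (W/L) = 6.62 mA/V².
KCL at the drain: ½ k_n (V_GS − V_th)² = (V_DD − V_GS)/R.
Let x = V_GS − 0.44. Then 189 x² + x − 13.16 = 0, giving x = 0.261 V (positive root), so V_GS = 0.701 V.
I_D = (V_DD − V_GS)/R = (13.6 − 0.701) / 57.1 = 0.226 mA.

I_D = 0.226 mA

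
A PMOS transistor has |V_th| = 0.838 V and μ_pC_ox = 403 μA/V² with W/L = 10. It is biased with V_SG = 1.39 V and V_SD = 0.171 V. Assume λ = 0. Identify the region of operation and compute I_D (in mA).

Triode; I_D = 0.321 mA

k_p = μ_pC_ox · (W/L) = 4.03 mA/V².
V_ov = V_SG − |V_th| = 1.39 − 0.838 = 0.552 V.
Since V_SD = 0.171 V < V_ov = 0.552 V, the device is in the triode region.
I_D = k_p [V_ov · V_SD − ½ V_SD²] = 4.03 × [0.552 × 0.171 − 0.5 × 0.171²] = 0.321 mA.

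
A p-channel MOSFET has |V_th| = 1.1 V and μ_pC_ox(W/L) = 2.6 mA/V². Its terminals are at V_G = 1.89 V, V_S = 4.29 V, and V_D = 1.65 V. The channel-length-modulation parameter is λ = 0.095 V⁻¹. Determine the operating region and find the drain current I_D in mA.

Saturation; I_D = 2.75 mA

V_SG = V_S − V_G = 4.29 − 1.89 = 2.4 V; V_SD = V_S − V_D = 4.29 − 1.65 = 2.64 V.
V_ov = V_SG − |V_th| = 2.4 − 1.1 = 1.3 V.
Since V_SD = 2.64 V ≥ V_ov = 1.3 V, the device is in saturation.
I_D = ½ k_p V_ov² (1 + λ V_SD) = 0.5 × 2.6 × 1.3² × (1 + 0.095 × 2.64) = 2.75 mA.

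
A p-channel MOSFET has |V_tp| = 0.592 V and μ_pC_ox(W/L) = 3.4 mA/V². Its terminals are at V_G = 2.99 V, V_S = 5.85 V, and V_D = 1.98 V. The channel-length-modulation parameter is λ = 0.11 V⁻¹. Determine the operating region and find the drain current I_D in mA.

Saturation; I_D = 12.5 mA

V_SG = V_S − V_G = 5.85 − 2.99 = 2.86 V; V_SD = V_S − V_D = 5.85 − 1.98 = 3.87 V.
V_ov = V_SG − |V_tp| = 2.86 − 0.592 = 2.27 V.
Since V_SD = 3.87 V ≥ V_ov = 2.27 V, the device is in saturation.
I_D = ½ k_p V_ov² (1 + λ V_SD) = 0.5 × 3.4 × 2.27² × (1 + 0.11 × 3.87) = 12.5 mA.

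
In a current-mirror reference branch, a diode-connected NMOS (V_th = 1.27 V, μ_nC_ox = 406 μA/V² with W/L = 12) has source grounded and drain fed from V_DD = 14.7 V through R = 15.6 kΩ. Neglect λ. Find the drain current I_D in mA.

I_D = 0.824 mA

With gate tied to drain, V_GS = V_DS ≥ V_GS − V_th, so the device is in saturation.
k_n = μ_nC_ox · (W/L) = 4.872 mA/V².
KCL at the drain: ½ k_n (V_GS − V_th)² = (V_DD − V_GS)/R.
Let x = V_GS − 1.27. Then 38 x² + x − 13.43 = 0, giving x = 0.581 V (positive root), so V_GS = 1.85 V.
I_D = (V_DD − V_GS)/R = (14.7 − 1.85) / 15.6 = 0.824 mA.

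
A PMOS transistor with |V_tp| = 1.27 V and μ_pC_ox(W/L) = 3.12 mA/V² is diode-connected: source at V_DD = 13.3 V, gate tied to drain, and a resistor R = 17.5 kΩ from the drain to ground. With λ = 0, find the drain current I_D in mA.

With gate tied to drain, V_SG = V_SD ≥ V_SG − |V_tp|, so the device is in saturation.
KCL at the drain: ½ k_p (V_SG − |V_tp|)² = (V_DD − V_SG)/R.
Let x = V_SG − 1.27. Then 27.3 x² + x − 12.03 = 0, giving x = 0.646 V (positive root), so V_SG = 1.92 V.
I_D = (V_DD − V_SG)/R = (13.3 − 1.92) / 17.5 = 0.651 mA.

I_D = 0.651 mA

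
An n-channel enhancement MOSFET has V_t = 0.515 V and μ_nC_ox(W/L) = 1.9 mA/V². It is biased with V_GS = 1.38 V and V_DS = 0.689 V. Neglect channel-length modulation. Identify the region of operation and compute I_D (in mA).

Triode; I_D = 0.681 mA

V_ov = V_GS − V_t = 1.38 − 0.515 = 0.865 V.
Since V_DS = 0.689 V < V_ov = 0.865 V, the device is in the triode region.
I_D = k_n [V_ov · V_DS − ½ V_DS²] = 1.9 × [0.865 × 0.689 − 0.5 × 0.689²] = 0.681 mA.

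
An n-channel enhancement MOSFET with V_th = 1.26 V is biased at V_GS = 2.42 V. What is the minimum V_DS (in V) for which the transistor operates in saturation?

The boundary between triode and saturation is V_DS = V_GS − V_th = V_ov.
V_ov = 2.42 − 1.26 = 1.16 V.

V_DS,sat = 1.16 V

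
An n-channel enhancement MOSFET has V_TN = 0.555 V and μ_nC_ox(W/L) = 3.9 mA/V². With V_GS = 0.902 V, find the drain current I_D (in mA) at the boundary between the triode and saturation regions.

I_D = 0.235 mA

At the boundary V_DS = V_ov = V_GS − V_TN = 0.902 − 0.555 = 0.347 V.
I_D = ½ k_n V_ov² = 0.5 × 3.9 × 0.347² = 0.235 mA.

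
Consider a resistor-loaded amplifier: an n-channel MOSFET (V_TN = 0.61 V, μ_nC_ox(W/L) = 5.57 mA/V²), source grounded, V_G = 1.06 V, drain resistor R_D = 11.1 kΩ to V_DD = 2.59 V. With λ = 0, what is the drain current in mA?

V_GS = V_G = 1.06 V, so V_ov = 1.06 − 0.61 = 0.45 V.
Assume saturation: I_D = ½ k_n V_ov² = 0.5 × 5.57 × 0.45² = 0.564 mA, giving V_DS = V_DD − I_D R_D = 2.59 − 0.564 × 11.1 = -3.67 V.
But -3.67 V < V_ov = 0.45 V, so the device is actually in triode.
In triode I_D = k_n[V_ov V_DS − ½ V_DS²] and I_D = (V_DD − V_DS)/R_D. Equating: 30.9 V_DS² − 28.82 V_DS + 2.59 = 0, giving V_DS = 0.101 V (the root below V_ov).
I_D = (2.59 − 0.101) / 11.1 = 0.224 mA.

I_D = 0.224 mA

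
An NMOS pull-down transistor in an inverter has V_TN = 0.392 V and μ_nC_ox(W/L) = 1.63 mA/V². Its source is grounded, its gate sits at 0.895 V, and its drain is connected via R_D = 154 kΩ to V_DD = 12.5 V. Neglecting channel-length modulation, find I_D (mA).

V_GS = V_G = 0.895 V, so V_ov = 0.895 − 0.392 = 0.503 V.
Assume saturation: I_D = ½ k_n V_ov² = 0.5 × 1.63 × 0.503² = 0.206 mA, giving V_DS = V_DD − I_D R_D = 12.5 − 0.206 × 154 = -19.3 V.
But -19.3 V < V_ov = 0.503 V, so the device is actually in triode.
In triode I_D = k_n[V_ov V_DS − ½ V_DS²] and I_D = (V_DD − V_DS)/R_D. Equating: 126 V_DS² − 127.3 V_DS + 12.5 = 0, giving V_DS = 0.11 V (the root below V_ov).
I_D = (12.5 − 0.11) / 154 = 0.0805 mA.

I_D = 0.0805 mA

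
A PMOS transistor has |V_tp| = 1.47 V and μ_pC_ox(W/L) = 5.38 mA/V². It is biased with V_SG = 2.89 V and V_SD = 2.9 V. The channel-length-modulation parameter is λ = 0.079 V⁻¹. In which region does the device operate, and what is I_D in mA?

Saturation; I_D = 6.67 mA

V_ov = V_SG − |V_tp| = 2.89 − 1.47 = 1.42 V.
Since V_SD = 2.9 V ≥ V_ov = 1.42 V, the device is in saturation.
I_D = ½ k_p V_ov² (1 + λ V_SD) = 0.5 × 5.38 × 1.42² × (1 + 0.079 × 2.9) = 6.67 mA.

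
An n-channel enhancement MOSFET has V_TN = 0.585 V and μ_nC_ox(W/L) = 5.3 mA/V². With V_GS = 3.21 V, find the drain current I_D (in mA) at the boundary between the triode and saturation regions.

At the boundary V_DS = V_ov = V_GS − V_TN = 3.21 − 0.585 = 2.62 V.
I_D = ½ k_n V_ov² = 0.5 × 5.3 × 2.62² = 18.3 mA.

I_D = 18.3 mA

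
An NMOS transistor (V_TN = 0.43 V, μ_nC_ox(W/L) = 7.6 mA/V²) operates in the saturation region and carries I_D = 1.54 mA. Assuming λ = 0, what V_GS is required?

V_GS = 1.07 V

In saturation I_D = ½ k_n (V_GS − V_TN)², so V_GS − V_TN = √(2 I_D / k_n) = √(2 × 1.54 / 7.6) = 0.637 V.
V_GS = 0.43 + 0.637 = 1.07 V.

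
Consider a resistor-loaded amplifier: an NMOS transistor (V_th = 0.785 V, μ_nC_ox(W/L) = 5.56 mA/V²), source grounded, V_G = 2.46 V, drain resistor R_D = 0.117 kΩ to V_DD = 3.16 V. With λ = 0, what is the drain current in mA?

V_GS = V_G = 2.46 V, so V_ov = 2.46 − 0.785 = 1.67 V.
Assume saturation: I_D = ½ k_n V_ov² = 0.5 × 5.56 × 1.67² = 7.8 mA, giving V_DS = V_DD − I_D R_D = 3.16 − 7.8 × 0.117 = 2.25 V.
V_DS = 2.25 V ≥ V_ov = 1.67 V, confirming saturation.

I_D = 7.80 mA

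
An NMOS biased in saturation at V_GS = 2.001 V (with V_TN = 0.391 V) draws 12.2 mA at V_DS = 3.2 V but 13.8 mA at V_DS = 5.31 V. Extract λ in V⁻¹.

With V_GS fixed, I_D ∝ (1 + λ V_DS) in saturation, so I_D2/I_D1 = (1 + λ V_DS2)/(1 + λ V_DS1).
13.8/12.2 = 1.131 = (1 + 5.31 λ)/(1 + 3.2 λ).
Solving: λ (I_D1 V_DS2 − I_D2 V_DS1) = I_D2 − I_D1, so λ = (13.8 − 12.2) / (12.2 × 5.31 − 13.8 × 3.2) = 1.6 / 20.6 = 0.0776 V⁻¹.

λ = 0.0776 V⁻¹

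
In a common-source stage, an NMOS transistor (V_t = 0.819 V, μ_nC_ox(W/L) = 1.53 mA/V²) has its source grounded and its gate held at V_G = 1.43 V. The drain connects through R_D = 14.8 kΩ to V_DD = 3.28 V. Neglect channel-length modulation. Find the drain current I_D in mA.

I_D = 0.203 mA

V_GS = V_G = 1.43 V, so V_ov = 1.43 − 0.819 = 0.611 V.
Assume saturation: I_D = ½ k_n V_ov² = 0.5 × 1.53 × 0.611² = 0.286 mA, giving V_DS = V_DD − I_D R_D = 3.28 − 0.286 × 14.8 = -0.947 V.
But -0.947 V < V_ov = 0.611 V, so the device is actually in triode.
In triode I_D = k_n[V_ov V_DS − ½ V_DS²] and I_D = (V_DD − V_DS)/R_D. Equating: 11.3 V_DS² − 14.84 V_DS + 3.28 = 0, giving V_DS = 0.282 V (the root below V_ov).
I_D = (3.28 − 0.282) / 14.8 = 0.203 mA.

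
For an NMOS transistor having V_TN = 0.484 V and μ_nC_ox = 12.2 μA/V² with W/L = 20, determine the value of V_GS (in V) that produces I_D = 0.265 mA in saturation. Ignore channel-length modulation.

V_GS = 1.96 V

k_n = μ_nC_ox · (W/L) = 0.244 mA/V².
In saturation I_D = ½ k_n (V_GS − V_TN)², so V_GS − V_TN = √(2 I_D / k_n) = √(2 × 0.265 / 0.244) = 1.47 V.
V_GS = 0.484 + 1.47 = 1.96 V.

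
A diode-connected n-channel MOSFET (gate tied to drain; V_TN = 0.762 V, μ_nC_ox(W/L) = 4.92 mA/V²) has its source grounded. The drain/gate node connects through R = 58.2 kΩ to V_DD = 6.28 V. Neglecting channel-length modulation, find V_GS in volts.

V_GS = 0.955 V

With gate tied to drain, V_GS = V_DS ≥ V_GS − V_TN, so the device is in saturation.
KCL at the drain: ½ k_n (V_GS − V_TN)² = (V_DD − V_GS)/R.
Let x = V_GS − 0.762. Then 143 x² + x − 5.518 = 0, giving x = 0.193 V (positive root), so V_GS = 0.955 V.
I_D = (V_DD − V_GS)/R = (6.28 − 0.955) / 58.2 = 0.0915 mA.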